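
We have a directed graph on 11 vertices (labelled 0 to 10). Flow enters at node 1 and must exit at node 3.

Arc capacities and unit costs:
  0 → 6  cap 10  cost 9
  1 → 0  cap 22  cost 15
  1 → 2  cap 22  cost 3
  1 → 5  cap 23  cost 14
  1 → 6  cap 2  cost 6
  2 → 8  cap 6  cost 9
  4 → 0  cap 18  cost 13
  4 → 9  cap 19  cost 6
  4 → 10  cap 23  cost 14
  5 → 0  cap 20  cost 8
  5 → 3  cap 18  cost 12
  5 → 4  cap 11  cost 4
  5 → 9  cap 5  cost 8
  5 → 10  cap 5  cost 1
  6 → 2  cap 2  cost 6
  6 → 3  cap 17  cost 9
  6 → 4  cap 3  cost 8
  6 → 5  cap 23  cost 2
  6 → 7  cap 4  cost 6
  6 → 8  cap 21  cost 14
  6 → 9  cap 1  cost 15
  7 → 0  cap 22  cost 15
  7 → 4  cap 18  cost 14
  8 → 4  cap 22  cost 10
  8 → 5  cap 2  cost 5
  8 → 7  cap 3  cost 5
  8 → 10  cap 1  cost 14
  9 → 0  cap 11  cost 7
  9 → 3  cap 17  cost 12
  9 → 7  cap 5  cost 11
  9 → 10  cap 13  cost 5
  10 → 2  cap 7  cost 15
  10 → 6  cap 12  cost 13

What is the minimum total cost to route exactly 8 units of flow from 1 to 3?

shortest-cost path #1: 1→6→3 push 2 @ unit cost 15 (adds 30)
shortest-cost path #2: 1→5→3 push 6 @ unit cost 26 (adds 156)
total cost = 186

Minimum cost for 8 units: 186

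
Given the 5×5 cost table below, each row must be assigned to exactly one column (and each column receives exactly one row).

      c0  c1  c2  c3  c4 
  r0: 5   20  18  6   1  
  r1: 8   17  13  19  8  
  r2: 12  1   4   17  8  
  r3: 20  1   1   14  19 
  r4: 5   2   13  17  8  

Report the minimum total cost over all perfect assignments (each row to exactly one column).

Minimum assignment cost: 21

optimal assignment: row0→col3 (cost 6), row1→col4 (cost 8), row2→col1 (cost 1), row3→col2 (cost 1), row4→col0 (cost 5)
total = 6 + 8 + 1 + 1 + 5 = 21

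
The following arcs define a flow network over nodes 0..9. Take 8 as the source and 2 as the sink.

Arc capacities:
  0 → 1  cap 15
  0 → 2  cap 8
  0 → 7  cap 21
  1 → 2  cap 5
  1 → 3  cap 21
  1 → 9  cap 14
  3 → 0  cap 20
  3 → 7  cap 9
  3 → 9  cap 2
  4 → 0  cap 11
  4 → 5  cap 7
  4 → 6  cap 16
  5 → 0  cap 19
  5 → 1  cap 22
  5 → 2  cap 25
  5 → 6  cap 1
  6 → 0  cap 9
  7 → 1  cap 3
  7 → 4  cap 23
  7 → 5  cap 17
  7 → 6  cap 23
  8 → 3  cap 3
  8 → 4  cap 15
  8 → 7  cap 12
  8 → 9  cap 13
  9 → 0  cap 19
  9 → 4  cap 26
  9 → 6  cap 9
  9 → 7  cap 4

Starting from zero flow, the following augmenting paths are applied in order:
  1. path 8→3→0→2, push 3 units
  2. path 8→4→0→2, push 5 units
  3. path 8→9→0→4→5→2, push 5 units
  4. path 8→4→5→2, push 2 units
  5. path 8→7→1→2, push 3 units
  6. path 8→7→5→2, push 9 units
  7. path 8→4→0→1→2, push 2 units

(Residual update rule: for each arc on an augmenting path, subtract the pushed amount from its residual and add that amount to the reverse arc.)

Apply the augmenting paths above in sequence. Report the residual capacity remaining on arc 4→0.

Residual capacity of (4,0): 9

after path 1 (8→3→0→2, push 3): res(4,0)=11
after path 2 (8→4→0→2, push 5): res(4,0)=6
after path 3 (8→9→0→4→5→2, push 5): res(4,0)=11
after path 4 (8→4→5→2, push 2): res(4,0)=11
after path 5 (8→7→1→2, push 3): res(4,0)=11
after path 6 (8→7→5→2, push 9): res(4,0)=11
after path 7 (8→4→0→1→2, push 2): res(4,0)=9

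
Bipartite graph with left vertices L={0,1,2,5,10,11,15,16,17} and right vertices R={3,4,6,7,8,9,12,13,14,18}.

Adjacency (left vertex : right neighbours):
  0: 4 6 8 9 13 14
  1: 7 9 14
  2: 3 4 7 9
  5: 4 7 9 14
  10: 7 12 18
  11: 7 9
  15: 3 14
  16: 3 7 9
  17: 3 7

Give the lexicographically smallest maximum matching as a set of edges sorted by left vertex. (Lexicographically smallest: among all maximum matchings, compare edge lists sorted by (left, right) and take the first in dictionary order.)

Lex-smallest maximum matching: {(0,6), (1,7), (2,3), (5,4), (10,12), (11,9), (15,14)}

|M| = 7 (so the lex-smallest maximum matching has 7 edges)
process left vertices in ascending order; for each, take the smallest-labelled available neighbour that still permits 7 edges overall, or leave it unmatched if none does
lex-smallest matching: {0-6, 1-7, 2-3, 5-4, 10-12, 11-9, 15-14}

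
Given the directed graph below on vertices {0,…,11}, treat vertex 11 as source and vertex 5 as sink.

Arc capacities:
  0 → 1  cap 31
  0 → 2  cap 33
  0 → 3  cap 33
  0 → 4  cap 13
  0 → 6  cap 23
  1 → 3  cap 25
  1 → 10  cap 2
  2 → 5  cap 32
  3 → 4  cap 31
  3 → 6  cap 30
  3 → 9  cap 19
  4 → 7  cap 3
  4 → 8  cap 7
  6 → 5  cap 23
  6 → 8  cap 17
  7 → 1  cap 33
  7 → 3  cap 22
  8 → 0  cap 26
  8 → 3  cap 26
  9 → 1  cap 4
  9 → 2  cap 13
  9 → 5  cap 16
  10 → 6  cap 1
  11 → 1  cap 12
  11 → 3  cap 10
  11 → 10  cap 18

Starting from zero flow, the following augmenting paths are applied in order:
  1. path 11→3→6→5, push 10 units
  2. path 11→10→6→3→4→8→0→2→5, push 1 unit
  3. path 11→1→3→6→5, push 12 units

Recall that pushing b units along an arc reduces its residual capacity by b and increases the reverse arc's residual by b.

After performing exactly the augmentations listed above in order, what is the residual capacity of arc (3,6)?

Residual capacity of (3,6): 9

after path 1 (11→3→6→5, push 10): res(3,6)=20
after path 2 (11→10→6→3→4→8→0→2→5, push 1): res(3,6)=21
after path 3 (11→1→3→6→5, push 12): res(3,6)=9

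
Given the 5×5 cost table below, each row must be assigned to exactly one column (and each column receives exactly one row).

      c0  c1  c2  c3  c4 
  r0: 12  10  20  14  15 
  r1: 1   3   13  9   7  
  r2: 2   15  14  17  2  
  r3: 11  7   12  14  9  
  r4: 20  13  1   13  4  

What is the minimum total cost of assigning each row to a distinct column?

Minimum assignment cost: 25

optimal assignment: row0→col3 (cost 14), row1→col0 (cost 1), row2→col4 (cost 2), row3→col1 (cost 7), row4→col2 (cost 1)
total = 14 + 1 + 2 + 7 + 1 = 25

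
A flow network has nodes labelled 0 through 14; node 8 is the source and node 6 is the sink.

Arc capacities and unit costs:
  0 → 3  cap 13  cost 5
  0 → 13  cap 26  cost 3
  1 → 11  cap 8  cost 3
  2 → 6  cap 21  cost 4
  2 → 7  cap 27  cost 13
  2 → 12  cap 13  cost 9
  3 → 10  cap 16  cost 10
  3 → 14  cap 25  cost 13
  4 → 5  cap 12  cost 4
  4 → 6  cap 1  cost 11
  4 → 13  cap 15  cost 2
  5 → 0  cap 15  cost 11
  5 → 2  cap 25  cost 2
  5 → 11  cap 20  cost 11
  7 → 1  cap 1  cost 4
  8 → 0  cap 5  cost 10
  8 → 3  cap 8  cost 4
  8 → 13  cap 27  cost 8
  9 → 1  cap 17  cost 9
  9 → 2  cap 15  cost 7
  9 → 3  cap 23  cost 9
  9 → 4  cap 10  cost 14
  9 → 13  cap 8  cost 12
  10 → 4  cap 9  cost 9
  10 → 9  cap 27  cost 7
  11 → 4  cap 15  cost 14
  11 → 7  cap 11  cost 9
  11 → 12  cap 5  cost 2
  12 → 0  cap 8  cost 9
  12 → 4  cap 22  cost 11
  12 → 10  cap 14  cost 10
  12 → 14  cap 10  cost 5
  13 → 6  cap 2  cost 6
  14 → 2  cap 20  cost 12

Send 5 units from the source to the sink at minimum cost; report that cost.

shortest-cost path #1: 8→13→6 push 2 @ unit cost 14 (adds 28)
shortest-cost path #2: 8→3→10→9→2→6 push 3 @ unit cost 32 (adds 96)
total cost = 124

Minimum cost for 5 units: 124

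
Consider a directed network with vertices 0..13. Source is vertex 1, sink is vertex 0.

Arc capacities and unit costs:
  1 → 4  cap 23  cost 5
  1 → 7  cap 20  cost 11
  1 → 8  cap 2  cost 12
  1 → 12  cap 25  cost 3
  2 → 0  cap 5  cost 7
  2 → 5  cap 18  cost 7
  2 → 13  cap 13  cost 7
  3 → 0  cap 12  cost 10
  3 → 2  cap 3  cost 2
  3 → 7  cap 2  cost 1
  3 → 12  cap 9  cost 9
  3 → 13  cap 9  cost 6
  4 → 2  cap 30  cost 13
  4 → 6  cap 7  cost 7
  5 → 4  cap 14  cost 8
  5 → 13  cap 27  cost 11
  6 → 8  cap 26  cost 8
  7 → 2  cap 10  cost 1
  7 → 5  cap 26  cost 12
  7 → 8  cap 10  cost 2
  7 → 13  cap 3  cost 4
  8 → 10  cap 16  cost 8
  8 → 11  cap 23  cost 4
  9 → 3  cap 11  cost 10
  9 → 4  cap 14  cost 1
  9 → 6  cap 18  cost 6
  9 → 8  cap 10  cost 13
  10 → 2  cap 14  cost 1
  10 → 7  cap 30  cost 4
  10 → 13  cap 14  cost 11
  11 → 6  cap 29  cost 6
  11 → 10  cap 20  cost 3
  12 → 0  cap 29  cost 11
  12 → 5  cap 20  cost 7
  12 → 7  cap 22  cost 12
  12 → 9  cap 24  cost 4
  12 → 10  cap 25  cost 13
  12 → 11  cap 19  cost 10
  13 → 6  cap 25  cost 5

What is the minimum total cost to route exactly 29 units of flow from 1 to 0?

Minimum cost for 29 units: 426

shortest-cost path #1: 1→12→0 push 25 @ unit cost 14 (adds 350)
shortest-cost path #2: 1→7→2→0 push 4 @ unit cost 19 (adds 76)
total cost = 426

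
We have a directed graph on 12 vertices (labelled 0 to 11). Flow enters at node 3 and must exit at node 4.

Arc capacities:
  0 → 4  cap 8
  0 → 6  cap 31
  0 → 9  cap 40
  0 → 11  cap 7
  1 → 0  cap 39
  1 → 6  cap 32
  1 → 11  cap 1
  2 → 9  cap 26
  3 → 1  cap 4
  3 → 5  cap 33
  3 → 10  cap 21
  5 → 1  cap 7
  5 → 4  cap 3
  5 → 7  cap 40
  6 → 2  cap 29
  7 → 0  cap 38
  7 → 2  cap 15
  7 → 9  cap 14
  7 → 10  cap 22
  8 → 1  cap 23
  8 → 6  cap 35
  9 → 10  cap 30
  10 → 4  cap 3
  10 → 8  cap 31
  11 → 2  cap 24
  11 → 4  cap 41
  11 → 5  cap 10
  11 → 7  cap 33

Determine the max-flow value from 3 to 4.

augment #1: 3→5→4 bottleneck 3, total now 3
augment #2: 3→10→4 bottleneck 3, total now 6
augment #3: 3→1→0→4 bottleneck 4, total now 10
augment #4: 3→5→1→0→4 bottleneck 4, total now 14
augment #5: 3→5→1→11→4 bottleneck 1, total now 15
augment #6: 3→5→1→0→11→4 bottleneck 2, total now 17
augment #7: 3→5→7→0→11→4 bottleneck 5, total now 22

Maximum flow value: 22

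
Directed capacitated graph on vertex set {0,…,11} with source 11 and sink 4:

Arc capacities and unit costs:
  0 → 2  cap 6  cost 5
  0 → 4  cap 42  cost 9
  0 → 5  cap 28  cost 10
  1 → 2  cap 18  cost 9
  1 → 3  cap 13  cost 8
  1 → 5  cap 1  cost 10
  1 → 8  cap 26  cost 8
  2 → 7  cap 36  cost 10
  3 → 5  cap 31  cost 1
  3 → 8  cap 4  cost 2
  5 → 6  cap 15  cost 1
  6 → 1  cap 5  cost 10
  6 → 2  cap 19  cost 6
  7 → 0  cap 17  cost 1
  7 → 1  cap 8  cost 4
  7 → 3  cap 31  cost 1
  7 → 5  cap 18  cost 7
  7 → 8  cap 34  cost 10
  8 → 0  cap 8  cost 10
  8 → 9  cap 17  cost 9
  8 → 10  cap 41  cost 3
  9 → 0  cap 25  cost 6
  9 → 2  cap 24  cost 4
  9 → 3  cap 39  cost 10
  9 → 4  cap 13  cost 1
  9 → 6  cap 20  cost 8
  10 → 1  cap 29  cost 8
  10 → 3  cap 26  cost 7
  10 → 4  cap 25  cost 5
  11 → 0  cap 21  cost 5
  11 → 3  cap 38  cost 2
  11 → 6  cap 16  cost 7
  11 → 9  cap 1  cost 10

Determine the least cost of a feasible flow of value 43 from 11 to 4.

Minimum cost for 43 units: 869

shortest-cost path #1: 11→9→4 push 1 @ unit cost 11 (adds 11)
shortest-cost path #2: 11→3→8→10→4 push 4 @ unit cost 12 (adds 48)
shortest-cost path #3: 11→0→4 push 21 @ unit cost 14 (adds 294)
shortest-cost path #4: 11→3→5→6→1→8→10→4 push 5 @ unit cost 30 (adds 150)
shortest-cost path #5: 11→3→5→6→2→7→0→4 push 10 @ unit cost 30 (adds 300)
shortest-cost path #6: 11→6→2→7→0→4 push 2 @ unit cost 33 (adds 66)
total cost = 869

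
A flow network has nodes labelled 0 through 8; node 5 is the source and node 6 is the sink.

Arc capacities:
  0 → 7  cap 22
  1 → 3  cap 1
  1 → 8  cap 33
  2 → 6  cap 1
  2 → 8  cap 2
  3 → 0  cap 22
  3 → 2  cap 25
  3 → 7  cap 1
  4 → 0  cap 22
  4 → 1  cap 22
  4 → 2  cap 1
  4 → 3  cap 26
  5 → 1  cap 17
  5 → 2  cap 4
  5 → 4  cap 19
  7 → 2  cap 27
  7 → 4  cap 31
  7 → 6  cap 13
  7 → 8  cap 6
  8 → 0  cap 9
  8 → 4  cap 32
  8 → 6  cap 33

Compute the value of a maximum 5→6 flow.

augment #1: 5→2→6 bottleneck 1, total now 1
augment #2: 5→1→8→6 bottleneck 17, total now 18
augment #3: 5→2→8→6 bottleneck 2, total now 20
augment #4: 5→4→0→7→6 bottleneck 13, total now 33
augment #5: 5→4→1→8→6 bottleneck 6, total now 39

Maximum flow value: 39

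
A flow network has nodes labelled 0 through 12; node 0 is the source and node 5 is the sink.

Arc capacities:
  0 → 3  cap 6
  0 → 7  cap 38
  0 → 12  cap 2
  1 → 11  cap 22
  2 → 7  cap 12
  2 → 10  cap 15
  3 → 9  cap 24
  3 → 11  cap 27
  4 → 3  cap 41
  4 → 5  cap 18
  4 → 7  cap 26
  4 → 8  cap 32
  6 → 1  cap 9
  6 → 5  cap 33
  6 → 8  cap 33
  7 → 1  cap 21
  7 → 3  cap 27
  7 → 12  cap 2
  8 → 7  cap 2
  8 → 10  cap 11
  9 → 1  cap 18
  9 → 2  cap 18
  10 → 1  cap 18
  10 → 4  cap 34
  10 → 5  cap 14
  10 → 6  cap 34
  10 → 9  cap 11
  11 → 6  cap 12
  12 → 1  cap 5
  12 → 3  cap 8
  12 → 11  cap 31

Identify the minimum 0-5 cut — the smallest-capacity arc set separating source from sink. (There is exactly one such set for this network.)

Min-cut arcs: {(2,10), (11,6)} (total capacity 27)

augment #1: 0→3→11→6→5 push 6
augment #2: 0→12→11→6→5 push 2
augment #3: 0→7→1→11→6→5 push 4
augment #4: 0→7→3→9→2→10→5 push 14
augment #5: 0→7→3→9→2→10→4→5 push 1
max flow = 27; residual-reachable set from 0 gives S-side
cut edges (S→T): {(2,10), (11,6)} total cap 27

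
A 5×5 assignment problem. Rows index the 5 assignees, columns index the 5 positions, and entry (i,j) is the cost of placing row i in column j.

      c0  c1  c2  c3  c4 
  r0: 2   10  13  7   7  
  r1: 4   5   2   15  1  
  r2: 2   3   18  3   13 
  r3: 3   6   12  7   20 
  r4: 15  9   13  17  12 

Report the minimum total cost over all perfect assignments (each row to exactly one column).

Minimum assignment cost: 24

optimal assignment: row0→col4 (cost 7), row1→col2 (cost 2), row2→col3 (cost 3), row3→col0 (cost 3), row4→col1 (cost 9)
total = 7 + 2 + 3 + 3 + 9 = 24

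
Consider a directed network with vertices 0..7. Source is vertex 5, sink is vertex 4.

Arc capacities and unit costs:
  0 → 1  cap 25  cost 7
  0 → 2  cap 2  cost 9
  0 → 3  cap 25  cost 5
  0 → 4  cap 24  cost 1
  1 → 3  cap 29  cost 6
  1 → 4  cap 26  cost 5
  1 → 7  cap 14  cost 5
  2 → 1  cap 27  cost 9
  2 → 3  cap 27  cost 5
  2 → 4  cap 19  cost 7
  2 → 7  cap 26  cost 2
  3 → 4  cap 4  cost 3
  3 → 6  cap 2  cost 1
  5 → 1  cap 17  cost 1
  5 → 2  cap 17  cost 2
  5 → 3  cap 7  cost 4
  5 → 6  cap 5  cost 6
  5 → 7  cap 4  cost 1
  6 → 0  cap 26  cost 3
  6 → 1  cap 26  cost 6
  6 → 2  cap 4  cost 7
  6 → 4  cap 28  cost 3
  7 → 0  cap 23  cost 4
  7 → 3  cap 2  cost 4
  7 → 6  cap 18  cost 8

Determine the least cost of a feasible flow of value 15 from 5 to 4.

Minimum cost for 15 units: 90

shortest-cost path #1: 5→7→0→4 push 4 @ unit cost 6 (adds 24)
shortest-cost path #2: 5→1→4 push 11 @ unit cost 6 (adds 66)
total cost = 90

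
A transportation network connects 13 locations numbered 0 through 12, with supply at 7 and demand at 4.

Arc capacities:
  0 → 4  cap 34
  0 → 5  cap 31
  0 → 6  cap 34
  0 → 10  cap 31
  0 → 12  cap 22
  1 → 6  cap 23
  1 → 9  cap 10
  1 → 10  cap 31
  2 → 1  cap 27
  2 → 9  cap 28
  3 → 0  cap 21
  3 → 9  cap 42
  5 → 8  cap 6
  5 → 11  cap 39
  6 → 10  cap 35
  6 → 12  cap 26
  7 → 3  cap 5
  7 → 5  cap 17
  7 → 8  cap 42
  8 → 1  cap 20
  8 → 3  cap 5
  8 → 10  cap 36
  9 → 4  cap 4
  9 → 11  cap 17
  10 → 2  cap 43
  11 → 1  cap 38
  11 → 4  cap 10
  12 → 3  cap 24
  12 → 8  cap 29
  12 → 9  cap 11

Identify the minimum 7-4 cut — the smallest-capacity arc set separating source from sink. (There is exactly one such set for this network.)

Min-cut arcs: {(3,0), (9,4), (11,4)} (total capacity 35)

augment #1: 7→3→0→4 push 5
augment #2: 7→5→11→4 push 10
augment #3: 7→8→1→9→4 push 4
augment #4: 7→8→3→0→4 push 5
augment #5: 7→8→1→6→12→3→0→4 push 11
max flow = 35; residual-reachable set from 7 gives S-side
cut edges (S→T): {(3,0), (9,4), (11,4)} total cap 35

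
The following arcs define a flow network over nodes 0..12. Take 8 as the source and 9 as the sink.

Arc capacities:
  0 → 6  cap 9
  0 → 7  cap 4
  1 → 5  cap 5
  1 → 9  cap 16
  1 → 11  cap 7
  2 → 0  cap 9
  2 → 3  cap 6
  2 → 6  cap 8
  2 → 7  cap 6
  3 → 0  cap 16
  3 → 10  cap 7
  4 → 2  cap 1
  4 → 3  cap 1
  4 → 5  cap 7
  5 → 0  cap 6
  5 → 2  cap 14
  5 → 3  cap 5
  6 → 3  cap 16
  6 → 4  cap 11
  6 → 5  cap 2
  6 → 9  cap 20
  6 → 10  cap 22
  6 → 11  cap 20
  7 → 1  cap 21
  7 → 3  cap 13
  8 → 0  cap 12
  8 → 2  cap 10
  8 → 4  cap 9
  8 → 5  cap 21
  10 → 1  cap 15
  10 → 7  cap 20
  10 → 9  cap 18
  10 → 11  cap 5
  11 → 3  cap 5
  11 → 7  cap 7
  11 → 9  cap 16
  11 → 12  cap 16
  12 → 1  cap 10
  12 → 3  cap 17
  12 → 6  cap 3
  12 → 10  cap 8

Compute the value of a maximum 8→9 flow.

augment #1: 8→0→6→9 bottleneck 9, total now 9
augment #2: 8→2→6→9 bottleneck 8, total now 17
augment #3: 8→0→7→1→9 bottleneck 3, total now 20
augment #4: 8→2→3→10→9 bottleneck 2, total now 22
augment #5: 8→4→3→10→9 bottleneck 1, total now 23
augment #6: 8→5→3→10→9 bottleneck 4, total now 27
augment #7: 8→4→2→7→1→9 bottleneck 1, total now 28
augment #8: 8→5→0→7→1→9 bottleneck 1, total now 29
augment #9: 8→5→2→7→1→9 bottleneck 5, total now 34

Maximum flow value: 34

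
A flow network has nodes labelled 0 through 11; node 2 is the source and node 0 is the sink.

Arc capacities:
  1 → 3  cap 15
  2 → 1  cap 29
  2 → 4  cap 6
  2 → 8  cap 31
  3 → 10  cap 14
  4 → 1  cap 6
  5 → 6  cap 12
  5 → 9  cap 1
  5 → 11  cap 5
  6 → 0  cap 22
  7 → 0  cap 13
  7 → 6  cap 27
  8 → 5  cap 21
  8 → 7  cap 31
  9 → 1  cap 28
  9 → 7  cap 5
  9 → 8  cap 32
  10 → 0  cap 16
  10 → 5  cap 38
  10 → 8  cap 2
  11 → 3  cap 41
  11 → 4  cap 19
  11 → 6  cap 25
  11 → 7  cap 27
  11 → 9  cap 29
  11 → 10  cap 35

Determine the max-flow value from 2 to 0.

Maximum flow value: 45

augment #1: 2→8→7→0 bottleneck 13, total now 13
augment #2: 2→1→3→10→0 bottleneck 14, total now 27
augment #3: 2→8→5→6→0 bottleneck 12, total now 39
augment #4: 2→8→7→6→0 bottleneck 6, total now 45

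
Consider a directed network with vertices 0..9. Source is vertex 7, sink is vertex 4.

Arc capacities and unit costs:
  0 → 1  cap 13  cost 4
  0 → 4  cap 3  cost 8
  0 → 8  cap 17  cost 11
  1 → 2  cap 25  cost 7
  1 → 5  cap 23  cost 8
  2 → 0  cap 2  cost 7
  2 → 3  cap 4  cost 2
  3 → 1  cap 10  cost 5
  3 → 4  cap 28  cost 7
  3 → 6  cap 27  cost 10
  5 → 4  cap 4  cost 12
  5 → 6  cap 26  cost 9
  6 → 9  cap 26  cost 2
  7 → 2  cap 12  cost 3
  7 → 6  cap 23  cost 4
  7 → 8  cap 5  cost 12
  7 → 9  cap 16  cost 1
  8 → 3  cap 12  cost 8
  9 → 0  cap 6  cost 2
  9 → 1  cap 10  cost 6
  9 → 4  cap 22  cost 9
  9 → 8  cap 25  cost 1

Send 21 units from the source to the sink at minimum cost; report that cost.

shortest-cost path #1: 7→9→4 push 16 @ unit cost 10 (adds 160)
shortest-cost path #2: 7→2→3→4 push 4 @ unit cost 12 (adds 48)
shortest-cost path #3: 7→6→9→4 push 1 @ unit cost 15 (adds 15)
total cost = 223

Minimum cost for 21 units: 223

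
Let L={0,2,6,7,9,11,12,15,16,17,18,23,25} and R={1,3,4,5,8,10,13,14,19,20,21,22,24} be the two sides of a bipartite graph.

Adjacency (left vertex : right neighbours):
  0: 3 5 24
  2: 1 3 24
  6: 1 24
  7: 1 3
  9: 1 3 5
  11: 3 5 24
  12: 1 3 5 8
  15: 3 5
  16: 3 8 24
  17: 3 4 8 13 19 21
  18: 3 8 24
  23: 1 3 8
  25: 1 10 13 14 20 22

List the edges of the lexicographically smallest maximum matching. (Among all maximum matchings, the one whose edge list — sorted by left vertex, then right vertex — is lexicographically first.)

Lex-smallest maximum matching: {(0,3), (2,1), (6,24), (9,5), (12,8), (17,4), (25,10)}

|M| = 7 (so the lex-smallest maximum matching has 7 edges)
process left vertices in ascending order; for each, take the smallest-labelled available neighbour that still permits 7 edges overall, or leave it unmatched if none does
lex-smallest matching: {0-3, 2-1, 6-24, 9-5, 12-8, 17-4, 25-10}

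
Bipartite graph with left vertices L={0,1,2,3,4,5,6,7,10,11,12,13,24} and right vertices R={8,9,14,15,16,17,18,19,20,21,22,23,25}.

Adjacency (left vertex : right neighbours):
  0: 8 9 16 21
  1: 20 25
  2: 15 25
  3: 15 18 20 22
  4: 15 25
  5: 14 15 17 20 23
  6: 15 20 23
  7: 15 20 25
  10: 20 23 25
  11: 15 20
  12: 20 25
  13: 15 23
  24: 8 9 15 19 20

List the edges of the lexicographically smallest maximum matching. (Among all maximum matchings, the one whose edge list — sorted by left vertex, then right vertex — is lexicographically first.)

Lex-smallest maximum matching: {(0,8), (1,20), (2,15), (3,18), (4,25), (5,14), (6,23), (24,9)}

|M| = 8 (so the lex-smallest maximum matching has 8 edges)
process left vertices in ascending order; for each, take the smallest-labelled available neighbour that still permits 8 edges overall, or leave it unmatched if none does
lex-smallest matching: {0-8, 1-20, 2-15, 3-18, 4-25, 5-14, 6-23, 24-9}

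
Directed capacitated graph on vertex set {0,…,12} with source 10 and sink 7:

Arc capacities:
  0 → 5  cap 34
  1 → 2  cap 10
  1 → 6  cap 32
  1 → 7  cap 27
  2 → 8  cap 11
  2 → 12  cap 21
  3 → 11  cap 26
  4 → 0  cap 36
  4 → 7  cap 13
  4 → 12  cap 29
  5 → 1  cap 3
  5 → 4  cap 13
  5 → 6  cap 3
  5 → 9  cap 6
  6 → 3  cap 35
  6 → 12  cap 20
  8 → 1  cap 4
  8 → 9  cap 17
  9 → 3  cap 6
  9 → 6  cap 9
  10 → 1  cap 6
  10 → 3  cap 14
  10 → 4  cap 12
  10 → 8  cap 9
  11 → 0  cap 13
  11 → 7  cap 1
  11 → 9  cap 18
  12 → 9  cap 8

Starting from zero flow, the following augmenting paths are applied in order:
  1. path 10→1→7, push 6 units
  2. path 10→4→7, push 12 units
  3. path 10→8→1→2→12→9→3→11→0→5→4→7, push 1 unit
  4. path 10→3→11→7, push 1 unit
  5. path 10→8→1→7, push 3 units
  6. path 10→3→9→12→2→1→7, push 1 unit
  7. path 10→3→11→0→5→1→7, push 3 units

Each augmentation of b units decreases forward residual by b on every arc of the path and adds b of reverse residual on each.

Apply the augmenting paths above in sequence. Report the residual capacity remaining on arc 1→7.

after path 1 (10→1→7, push 6): res(1,7)=21
after path 2 (10→4→7, push 12): res(1,7)=21
after path 3 (10→8→1→2→12→9→3→11→0→5→4→7, push 1): res(1,7)=21
after path 4 (10→3→11→7, push 1): res(1,7)=21
after path 5 (10→8→1→7, push 3): res(1,7)=18
after path 6 (10→3→9→12→2→1→7, push 1): res(1,7)=17
after path 7 (10→3→11→0→5→1→7, push 3): res(1,7)=14

Residual capacity of (1,7): 14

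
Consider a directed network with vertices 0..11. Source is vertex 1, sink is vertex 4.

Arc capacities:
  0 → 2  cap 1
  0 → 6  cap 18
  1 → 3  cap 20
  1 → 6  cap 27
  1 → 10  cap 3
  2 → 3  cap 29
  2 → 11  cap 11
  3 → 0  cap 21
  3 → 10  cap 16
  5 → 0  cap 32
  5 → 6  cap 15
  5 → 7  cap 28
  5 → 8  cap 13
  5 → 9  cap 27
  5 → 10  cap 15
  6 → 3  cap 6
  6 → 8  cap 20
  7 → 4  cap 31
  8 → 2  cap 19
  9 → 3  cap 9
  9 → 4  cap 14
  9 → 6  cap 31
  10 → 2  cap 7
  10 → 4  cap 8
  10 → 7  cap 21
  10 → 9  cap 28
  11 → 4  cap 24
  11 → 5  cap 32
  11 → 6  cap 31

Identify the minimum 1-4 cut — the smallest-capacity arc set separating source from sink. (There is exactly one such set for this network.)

Min-cut arcs: {(1,10), (2,11), (3,10)} (total capacity 30)

augment #1: 1→10→4 push 3
augment #2: 1→3→10→4 push 5
augment #3: 1→3→10→7→4 push 11
augment #4: 1→3→0→2→11→4 push 1
augment #5: 1→6→8→2→11→4 push 10
max flow = 30; residual-reachable set from 1 gives S-side
cut edges (S→T): {(1,10), (2,11), (3,10)} total cap 30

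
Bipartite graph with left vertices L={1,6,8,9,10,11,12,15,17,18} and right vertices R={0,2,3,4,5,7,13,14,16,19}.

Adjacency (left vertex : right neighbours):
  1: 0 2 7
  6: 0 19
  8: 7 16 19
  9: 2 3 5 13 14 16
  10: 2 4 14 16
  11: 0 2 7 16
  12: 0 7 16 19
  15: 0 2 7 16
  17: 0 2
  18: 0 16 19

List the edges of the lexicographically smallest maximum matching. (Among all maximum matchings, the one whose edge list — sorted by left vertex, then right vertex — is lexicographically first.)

Lex-smallest maximum matching: {(1,0), (6,19), (8,7), (9,3), (10,4), (11,2), (12,16)}

|M| = 7 (so the lex-smallest maximum matching has 7 edges)
process left vertices in ascending order; for each, take the smallest-labelled available neighbour that still permits 7 edges overall, or leave it unmatched if none does
lex-smallest matching: {1-0, 6-19, 8-7, 9-3, 10-4, 11-2, 12-16}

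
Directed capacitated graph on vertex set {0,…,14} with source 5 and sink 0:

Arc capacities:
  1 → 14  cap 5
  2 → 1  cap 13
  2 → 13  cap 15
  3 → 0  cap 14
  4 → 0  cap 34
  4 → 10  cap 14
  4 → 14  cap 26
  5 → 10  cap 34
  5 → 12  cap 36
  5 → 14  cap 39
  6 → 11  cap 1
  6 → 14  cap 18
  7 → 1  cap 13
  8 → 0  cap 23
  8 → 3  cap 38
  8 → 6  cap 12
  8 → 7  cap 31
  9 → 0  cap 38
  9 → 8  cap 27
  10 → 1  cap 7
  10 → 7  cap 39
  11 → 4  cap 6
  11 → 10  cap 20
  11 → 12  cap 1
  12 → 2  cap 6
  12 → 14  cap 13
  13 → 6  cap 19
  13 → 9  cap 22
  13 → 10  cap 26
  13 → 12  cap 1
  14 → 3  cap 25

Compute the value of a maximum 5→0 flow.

augment #1: 5→14→3→0 bottleneck 14, total now 14
augment #2: 5→12→2→13→9→0 bottleneck 6, total now 20

Maximum flow value: 20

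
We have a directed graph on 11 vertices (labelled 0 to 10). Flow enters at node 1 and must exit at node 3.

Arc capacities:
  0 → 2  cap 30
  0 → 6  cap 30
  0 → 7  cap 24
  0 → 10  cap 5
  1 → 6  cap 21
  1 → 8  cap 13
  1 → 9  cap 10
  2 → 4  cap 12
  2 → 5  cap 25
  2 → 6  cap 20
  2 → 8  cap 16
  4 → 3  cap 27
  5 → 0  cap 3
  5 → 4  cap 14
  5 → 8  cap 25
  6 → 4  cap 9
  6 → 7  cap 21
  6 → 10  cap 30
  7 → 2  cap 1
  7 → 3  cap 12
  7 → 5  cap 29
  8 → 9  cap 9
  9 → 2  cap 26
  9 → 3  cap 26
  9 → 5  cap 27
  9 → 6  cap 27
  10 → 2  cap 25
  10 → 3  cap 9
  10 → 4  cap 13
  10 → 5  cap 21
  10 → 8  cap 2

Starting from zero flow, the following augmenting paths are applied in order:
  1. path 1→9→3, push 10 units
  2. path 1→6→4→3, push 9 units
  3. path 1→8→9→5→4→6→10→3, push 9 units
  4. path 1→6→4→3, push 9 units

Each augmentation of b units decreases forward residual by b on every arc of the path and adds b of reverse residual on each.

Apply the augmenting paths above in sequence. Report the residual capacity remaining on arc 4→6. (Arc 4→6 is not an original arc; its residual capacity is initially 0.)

after path 1 (1→9→3, push 10): res(4,6)=0
after path 2 (1→6→4→3, push 9): res(4,6)=9
after path 3 (1→8→9→5→4→6→10→3, push 9): res(4,6)=0
after path 4 (1→6→4→3, push 9): res(4,6)=9

Residual capacity of (4,6): 9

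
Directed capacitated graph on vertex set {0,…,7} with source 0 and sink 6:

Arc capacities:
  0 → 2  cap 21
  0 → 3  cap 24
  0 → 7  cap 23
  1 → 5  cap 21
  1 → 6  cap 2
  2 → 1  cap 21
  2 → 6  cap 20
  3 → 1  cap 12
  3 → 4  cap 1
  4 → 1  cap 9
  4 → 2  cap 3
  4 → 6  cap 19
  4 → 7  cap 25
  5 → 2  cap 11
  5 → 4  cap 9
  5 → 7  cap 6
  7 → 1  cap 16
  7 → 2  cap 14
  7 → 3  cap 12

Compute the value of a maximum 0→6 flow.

Maximum flow value: 32

augment #1: 0→2→6 bottleneck 20, total now 20
augment #2: 0→2→1→6 bottleneck 1, total now 21
augment #3: 0→3→1→6 bottleneck 1, total now 22
augment #4: 0→3→4→6 bottleneck 1, total now 23
augment #5: 0→3→1→5→4→6 bottleneck 9, total now 32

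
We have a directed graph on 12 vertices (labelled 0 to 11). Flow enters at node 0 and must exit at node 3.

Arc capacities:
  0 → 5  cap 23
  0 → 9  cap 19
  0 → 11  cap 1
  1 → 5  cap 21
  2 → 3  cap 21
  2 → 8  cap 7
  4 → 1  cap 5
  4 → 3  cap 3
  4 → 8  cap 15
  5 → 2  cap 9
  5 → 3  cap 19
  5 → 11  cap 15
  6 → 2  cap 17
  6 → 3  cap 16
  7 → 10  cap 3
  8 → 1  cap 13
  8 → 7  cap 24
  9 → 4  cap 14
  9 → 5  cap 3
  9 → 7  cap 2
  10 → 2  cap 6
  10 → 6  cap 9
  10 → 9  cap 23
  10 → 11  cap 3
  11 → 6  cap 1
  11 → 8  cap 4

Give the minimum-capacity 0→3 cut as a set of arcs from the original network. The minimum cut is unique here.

augment #1: 0→5→3 push 19
augment #2: 0→5→2→3 push 4
augment #3: 0→9→4→3 push 3
augment #4: 0→11→6→3 push 1
augment #5: 0→9→5→2→3 push 3
augment #6: 0→9→7→10→2→3 push 2
augment #7: 0→9→4→1→5→2→3 push 2
augment #8: 0→9→4→8→7→10→2→3 push 1
max flow = 35; residual-reachable set from 0 gives S-side
cut edges (S→T): {(4,3), (5,2), (5,3), (7,10), (11,6)} total cap 35

Min-cut arcs: {(4,3), (5,2), (5,3), (7,10), (11,6)} (total capacity 35)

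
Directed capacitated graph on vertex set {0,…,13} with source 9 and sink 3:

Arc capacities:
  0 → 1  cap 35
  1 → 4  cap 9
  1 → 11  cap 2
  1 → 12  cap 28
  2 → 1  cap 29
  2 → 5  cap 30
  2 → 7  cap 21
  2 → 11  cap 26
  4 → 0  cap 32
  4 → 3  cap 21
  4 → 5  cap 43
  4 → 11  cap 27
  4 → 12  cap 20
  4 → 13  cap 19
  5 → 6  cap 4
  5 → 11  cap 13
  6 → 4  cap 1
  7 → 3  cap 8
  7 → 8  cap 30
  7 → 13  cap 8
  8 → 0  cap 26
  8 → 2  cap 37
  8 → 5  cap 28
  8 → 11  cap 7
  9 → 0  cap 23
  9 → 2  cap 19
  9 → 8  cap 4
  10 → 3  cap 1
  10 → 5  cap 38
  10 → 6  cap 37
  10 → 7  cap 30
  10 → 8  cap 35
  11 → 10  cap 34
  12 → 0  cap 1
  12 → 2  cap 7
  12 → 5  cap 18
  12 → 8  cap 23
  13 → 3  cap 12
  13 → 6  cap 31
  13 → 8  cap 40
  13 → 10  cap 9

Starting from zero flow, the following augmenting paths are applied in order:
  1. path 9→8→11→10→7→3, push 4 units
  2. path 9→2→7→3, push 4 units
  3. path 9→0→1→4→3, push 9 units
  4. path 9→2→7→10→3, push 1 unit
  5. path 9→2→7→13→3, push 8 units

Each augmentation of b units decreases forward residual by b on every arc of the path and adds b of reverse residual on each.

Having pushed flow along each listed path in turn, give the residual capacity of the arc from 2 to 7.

after path 1 (9→8→11→10→7→3, push 4): res(2,7)=21
after path 2 (9→2→7→3, push 4): res(2,7)=17
after path 3 (9→0→1→4→3, push 9): res(2,7)=17
after path 4 (9→2→7→10→3, push 1): res(2,7)=16
after path 5 (9→2→7→13→3, push 8): res(2,7)=8

Residual capacity of (2,7): 8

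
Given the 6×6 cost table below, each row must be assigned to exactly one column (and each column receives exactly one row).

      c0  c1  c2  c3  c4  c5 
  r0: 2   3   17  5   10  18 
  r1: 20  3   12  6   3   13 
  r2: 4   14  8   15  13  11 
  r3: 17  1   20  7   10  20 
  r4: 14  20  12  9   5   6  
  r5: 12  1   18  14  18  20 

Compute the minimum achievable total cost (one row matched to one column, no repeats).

optimal assignment: row0→col0 (cost 2), row1→col4 (cost 3), row2→col2 (cost 8), row3→col3 (cost 7), row4→col5 (cost 6), row5→col1 (cost 1)
total = 2 + 3 + 8 + 7 + 6 + 1 = 27

Minimum assignment cost: 27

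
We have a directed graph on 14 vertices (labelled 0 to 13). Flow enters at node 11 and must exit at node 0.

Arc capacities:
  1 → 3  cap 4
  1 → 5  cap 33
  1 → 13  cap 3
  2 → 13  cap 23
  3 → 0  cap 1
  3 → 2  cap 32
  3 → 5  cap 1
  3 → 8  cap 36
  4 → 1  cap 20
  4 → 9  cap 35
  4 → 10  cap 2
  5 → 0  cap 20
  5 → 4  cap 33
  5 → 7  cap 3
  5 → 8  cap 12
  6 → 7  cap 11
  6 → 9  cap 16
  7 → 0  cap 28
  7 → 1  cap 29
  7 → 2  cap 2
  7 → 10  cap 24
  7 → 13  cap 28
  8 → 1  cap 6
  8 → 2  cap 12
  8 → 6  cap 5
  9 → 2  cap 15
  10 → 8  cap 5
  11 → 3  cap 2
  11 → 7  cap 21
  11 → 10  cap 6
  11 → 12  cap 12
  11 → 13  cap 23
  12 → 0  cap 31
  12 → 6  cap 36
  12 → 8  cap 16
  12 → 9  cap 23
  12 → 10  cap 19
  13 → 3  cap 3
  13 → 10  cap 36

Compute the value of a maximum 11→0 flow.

augment #1: 11→3→0 bottleneck 1, total now 1
augment #2: 11→7→0 bottleneck 21, total now 22
augment #3: 11→12→0 bottleneck 12, total now 34
augment #4: 11→3→5→0 bottleneck 1, total now 35
augment #5: 11→10→8→1→5→0 bottleneck 5, total now 40
augment #6: 11→13→3→8→1→5→0 bottleneck 1, total now 41
augment #7: 11→13→3→8→6→7→0 bottleneck 2, total now 43

Maximum flow value: 43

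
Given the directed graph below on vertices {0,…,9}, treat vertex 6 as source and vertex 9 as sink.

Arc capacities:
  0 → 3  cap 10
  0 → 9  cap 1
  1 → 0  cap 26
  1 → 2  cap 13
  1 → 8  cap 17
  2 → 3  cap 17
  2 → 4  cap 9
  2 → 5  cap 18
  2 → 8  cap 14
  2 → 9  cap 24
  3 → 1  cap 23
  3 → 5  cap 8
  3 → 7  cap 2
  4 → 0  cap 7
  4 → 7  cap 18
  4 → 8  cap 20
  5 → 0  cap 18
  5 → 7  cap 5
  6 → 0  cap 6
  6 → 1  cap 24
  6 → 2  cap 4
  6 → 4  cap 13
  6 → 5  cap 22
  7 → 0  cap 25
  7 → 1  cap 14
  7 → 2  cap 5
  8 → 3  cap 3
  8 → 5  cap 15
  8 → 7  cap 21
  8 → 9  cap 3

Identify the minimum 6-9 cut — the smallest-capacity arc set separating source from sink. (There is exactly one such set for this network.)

augment #1: 6→0→9 push 1
augment #2: 6→2→9 push 4
augment #3: 6→1→2→9 push 13
augment #4: 6→1→8→9 push 3
augment #5: 6→4→7→2→9 push 5
max flow = 26; residual-reachable set from 6 gives S-side
cut edges (S→T): {(0,9), (1,2), (6,2), (7,2), (8,9)} total cap 26

Min-cut arcs: {(0,9), (1,2), (6,2), (7,2), (8,9)} (total capacity 26)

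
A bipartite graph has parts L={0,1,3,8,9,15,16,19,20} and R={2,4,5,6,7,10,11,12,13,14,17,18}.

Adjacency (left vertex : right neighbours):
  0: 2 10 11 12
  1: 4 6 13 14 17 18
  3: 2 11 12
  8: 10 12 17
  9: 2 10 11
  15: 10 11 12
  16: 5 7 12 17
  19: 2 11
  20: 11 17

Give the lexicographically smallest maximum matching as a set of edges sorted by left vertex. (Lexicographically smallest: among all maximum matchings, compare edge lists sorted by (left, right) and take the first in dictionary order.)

|M| = 7 (so the lex-smallest maximum matching has 7 edges)
process left vertices in ascending order; for each, take the smallest-labelled available neighbour that still permits 7 edges overall, or leave it unmatched if none does
lex-smallest matching: {0-2, 1-4, 3-11, 8-10, 15-12, 16-5, 20-17}

Lex-smallest maximum matching: {(0,2), (1,4), (3,11), (8,10), (15,12), (16,5), (20,17)}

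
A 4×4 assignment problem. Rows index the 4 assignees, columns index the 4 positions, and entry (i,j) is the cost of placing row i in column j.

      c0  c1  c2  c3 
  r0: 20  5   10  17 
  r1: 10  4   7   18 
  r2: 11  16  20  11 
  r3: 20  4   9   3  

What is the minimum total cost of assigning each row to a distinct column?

optimal assignment: row0→col1 (cost 5), row1→col2 (cost 7), row2→col0 (cost 11), row3→col3 (cost 3)
total = 5 + 7 + 11 + 3 = 26

Minimum assignment cost: 26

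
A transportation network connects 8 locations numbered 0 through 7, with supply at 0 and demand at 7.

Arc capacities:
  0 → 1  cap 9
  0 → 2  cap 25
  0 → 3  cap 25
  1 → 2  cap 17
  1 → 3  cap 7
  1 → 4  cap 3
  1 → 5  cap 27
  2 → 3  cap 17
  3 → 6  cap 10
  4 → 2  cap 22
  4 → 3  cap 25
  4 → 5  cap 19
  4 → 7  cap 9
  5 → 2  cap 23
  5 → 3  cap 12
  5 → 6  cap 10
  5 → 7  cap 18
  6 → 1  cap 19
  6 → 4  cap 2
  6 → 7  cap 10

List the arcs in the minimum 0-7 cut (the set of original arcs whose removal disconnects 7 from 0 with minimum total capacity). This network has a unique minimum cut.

Min-cut arcs: {(0,1), (3,6)} (total capacity 19)

augment #1: 0→1→4→7 push 3
augment #2: 0→1→5→7 push 6
augment #3: 0→3→6→7 push 10
max flow = 19; residual-reachable set from 0 gives S-side
cut edges (S→T): {(0,1), (3,6)} total cap 19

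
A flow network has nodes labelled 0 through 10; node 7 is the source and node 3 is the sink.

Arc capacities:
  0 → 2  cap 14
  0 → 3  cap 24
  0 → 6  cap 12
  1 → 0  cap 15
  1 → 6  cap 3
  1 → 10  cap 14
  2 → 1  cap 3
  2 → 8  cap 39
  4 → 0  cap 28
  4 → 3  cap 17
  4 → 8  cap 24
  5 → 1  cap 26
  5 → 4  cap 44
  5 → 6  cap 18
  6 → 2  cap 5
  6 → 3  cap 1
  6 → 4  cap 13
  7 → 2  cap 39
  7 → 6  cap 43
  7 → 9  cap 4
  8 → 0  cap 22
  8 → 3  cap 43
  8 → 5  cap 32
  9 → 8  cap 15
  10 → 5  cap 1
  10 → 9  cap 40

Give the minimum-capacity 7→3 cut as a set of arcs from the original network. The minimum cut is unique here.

Min-cut arcs: {(2,1), (2,8), (6,3), (6,4), (7,9)} (total capacity 60)

augment #1: 7→6→3 push 1
augment #2: 7→2→8→3 push 39
augment #3: 7→6→4→3 push 13
augment #4: 7→9→8→3 push 4
augment #5: 7→6→2→1→0→3 push 3
max flow = 60; residual-reachable set from 7 gives S-side
cut edges (S→T): {(2,1), (2,8), (6,3), (6,4), (7,9)} total cap 60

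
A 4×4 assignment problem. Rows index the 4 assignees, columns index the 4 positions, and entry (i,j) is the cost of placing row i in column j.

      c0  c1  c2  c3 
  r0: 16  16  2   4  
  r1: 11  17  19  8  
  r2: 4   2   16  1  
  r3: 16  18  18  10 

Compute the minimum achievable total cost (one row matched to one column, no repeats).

Minimum assignment cost: 25

optimal assignment: row0→col2 (cost 2), row1→col0 (cost 11), row2→col1 (cost 2), row3→col3 (cost 10)
total = 2 + 11 + 2 + 10 = 25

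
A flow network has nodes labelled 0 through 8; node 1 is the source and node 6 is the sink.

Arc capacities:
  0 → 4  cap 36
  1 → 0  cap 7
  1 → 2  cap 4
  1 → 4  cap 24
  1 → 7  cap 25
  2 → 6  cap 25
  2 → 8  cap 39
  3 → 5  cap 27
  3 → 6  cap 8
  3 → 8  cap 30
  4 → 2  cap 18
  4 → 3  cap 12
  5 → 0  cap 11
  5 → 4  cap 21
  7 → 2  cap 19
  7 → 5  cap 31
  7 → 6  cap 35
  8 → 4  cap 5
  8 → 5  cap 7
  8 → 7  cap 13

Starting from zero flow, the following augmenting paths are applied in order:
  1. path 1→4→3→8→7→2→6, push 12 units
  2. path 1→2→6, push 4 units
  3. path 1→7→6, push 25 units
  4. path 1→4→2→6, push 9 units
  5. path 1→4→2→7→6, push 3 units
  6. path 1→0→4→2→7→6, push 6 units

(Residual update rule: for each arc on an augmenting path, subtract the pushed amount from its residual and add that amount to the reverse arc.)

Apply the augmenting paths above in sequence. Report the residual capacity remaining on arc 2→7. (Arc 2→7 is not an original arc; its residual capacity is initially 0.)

after path 1 (1→4→3→8→7→2→6, push 12): res(2,7)=12
after path 2 (1→2→6, push 4): res(2,7)=12
after path 3 (1→7→6, push 25): res(2,7)=12
after path 4 (1→4→2→6, push 9): res(2,7)=12
after path 5 (1→4→2→7→6, push 3): res(2,7)=9
after path 6 (1→0→4→2→7→6, push 6): res(2,7)=3

Residual capacity of (2,7): 3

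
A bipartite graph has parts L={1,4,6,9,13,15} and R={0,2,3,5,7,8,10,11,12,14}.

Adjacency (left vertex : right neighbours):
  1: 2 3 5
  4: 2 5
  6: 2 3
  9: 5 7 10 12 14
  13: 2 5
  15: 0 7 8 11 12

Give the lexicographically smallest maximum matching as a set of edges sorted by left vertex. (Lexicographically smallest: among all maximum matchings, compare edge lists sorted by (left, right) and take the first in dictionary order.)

|M| = 5 (so the lex-smallest maximum matching has 5 edges)
process left vertices in ascending order; for each, take the smallest-labelled available neighbour that still permits 5 edges overall, or leave it unmatched if none does
lex-smallest matching: {1-2, 4-5, 6-3, 9-7, 15-0}

Lex-smallest maximum matching: {(1,2), (4,5), (6,3), (9,7), (15,0)}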